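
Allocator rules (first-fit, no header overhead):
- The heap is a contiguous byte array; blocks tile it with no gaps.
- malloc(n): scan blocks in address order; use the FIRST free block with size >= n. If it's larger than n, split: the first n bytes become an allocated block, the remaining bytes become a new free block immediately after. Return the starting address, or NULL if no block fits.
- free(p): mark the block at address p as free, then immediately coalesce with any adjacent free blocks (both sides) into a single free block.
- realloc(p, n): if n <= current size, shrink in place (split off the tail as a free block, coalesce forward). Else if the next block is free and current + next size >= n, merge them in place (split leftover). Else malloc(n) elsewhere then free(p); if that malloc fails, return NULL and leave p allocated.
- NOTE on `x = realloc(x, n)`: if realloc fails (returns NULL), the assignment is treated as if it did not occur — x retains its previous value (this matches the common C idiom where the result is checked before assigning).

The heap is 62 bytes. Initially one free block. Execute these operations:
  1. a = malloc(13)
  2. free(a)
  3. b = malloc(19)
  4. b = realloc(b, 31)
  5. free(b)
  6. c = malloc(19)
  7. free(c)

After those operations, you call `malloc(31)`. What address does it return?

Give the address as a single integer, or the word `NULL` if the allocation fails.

Answer: 0

Derivation:
Op 1: a = malloc(13) -> a = 0; heap: [0-12 ALLOC][13-61 FREE]
Op 2: free(a) -> (freed a); heap: [0-61 FREE]
Op 3: b = malloc(19) -> b = 0; heap: [0-18 ALLOC][19-61 FREE]
Op 4: b = realloc(b, 31) -> b = 0; heap: [0-30 ALLOC][31-61 FREE]
Op 5: free(b) -> (freed b); heap: [0-61 FREE]
Op 6: c = malloc(19) -> c = 0; heap: [0-18 ALLOC][19-61 FREE]
Op 7: free(c) -> (freed c); heap: [0-61 FREE]
malloc(31): first-fit scan over [0-61 FREE] -> 0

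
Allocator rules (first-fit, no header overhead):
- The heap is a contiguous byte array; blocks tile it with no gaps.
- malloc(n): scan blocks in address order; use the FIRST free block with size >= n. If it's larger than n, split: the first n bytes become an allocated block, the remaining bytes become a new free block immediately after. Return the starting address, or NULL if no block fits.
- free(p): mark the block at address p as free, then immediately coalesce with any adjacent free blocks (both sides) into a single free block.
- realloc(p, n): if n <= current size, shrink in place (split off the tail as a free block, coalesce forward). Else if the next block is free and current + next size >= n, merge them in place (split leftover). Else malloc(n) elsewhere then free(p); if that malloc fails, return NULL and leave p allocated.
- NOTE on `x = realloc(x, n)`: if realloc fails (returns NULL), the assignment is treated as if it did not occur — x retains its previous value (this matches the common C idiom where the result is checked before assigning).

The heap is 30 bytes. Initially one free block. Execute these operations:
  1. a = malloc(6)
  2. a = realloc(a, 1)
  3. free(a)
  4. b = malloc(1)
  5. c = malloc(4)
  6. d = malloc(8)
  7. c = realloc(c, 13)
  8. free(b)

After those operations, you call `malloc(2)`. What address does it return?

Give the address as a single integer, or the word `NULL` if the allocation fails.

Op 1: a = malloc(6) -> a = 0; heap: [0-5 ALLOC][6-29 FREE]
Op 2: a = realloc(a, 1) -> a = 0; heap: [0-0 ALLOC][1-29 FREE]
Op 3: free(a) -> (freed a); heap: [0-29 FREE]
Op 4: b = malloc(1) -> b = 0; heap: [0-0 ALLOC][1-29 FREE]
Op 5: c = malloc(4) -> c = 1; heap: [0-0 ALLOC][1-4 ALLOC][5-29 FREE]
Op 6: d = malloc(8) -> d = 5; heap: [0-0 ALLOC][1-4 ALLOC][5-12 ALLOC][13-29 FREE]
Op 7: c = realloc(c, 13) -> c = 13; heap: [0-0 ALLOC][1-4 FREE][5-12 ALLOC][13-25 ALLOC][26-29 FREE]
Op 8: free(b) -> (freed b); heap: [0-4 FREE][5-12 ALLOC][13-25 ALLOC][26-29 FREE]
malloc(2): first-fit scan over [0-4 FREE][5-12 ALLOC][13-25 ALLOC][26-29 FREE] -> 0

Answer: 0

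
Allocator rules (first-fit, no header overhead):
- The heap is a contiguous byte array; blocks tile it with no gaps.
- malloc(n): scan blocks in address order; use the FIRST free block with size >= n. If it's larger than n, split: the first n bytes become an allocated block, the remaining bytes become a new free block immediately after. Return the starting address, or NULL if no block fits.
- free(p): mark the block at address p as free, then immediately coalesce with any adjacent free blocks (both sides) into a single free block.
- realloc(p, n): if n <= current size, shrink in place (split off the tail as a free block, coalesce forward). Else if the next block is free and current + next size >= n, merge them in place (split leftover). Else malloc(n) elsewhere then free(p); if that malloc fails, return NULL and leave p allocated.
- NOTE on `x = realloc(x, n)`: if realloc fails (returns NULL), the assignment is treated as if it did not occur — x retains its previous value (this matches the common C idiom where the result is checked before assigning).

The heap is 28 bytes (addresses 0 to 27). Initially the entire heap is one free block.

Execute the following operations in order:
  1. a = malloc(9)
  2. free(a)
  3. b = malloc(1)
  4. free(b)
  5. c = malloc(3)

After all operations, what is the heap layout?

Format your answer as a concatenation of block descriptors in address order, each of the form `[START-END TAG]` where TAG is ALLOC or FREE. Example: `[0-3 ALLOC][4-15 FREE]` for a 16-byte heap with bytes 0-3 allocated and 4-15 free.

Answer: [0-2 ALLOC][3-27 FREE]

Derivation:
Op 1: a = malloc(9) -> a = 0; heap: [0-8 ALLOC][9-27 FREE]
Op 2: free(a) -> (freed a); heap: [0-27 FREE]
Op 3: b = malloc(1) -> b = 0; heap: [0-0 ALLOC][1-27 FREE]
Op 4: free(b) -> (freed b); heap: [0-27 FREE]
Op 5: c = malloc(3) -> c = 0; heap: [0-2 ALLOC][3-27 FREE]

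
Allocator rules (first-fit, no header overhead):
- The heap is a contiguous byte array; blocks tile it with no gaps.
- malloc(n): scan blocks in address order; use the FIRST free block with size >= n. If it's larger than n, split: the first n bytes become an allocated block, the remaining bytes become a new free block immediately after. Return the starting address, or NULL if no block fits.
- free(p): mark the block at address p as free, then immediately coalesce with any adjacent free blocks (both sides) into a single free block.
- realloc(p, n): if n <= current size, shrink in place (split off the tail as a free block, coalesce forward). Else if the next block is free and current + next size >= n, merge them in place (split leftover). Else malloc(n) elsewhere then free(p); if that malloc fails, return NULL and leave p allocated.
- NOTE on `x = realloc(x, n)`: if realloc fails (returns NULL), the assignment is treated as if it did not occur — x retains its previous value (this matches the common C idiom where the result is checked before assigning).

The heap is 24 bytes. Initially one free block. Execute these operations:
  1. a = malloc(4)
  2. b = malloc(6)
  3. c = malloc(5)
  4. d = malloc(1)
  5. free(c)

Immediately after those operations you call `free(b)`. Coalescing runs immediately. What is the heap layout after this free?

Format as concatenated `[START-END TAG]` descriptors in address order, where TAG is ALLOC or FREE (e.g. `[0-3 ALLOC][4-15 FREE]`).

Op 1: a = malloc(4) -> a = 0; heap: [0-3 ALLOC][4-23 FREE]
Op 2: b = malloc(6) -> b = 4; heap: [0-3 ALLOC][4-9 ALLOC][10-23 FREE]
Op 3: c = malloc(5) -> c = 10; heap: [0-3 ALLOC][4-9 ALLOC][10-14 ALLOC][15-23 FREE]
Op 4: d = malloc(1) -> d = 15; heap: [0-3 ALLOC][4-9 ALLOC][10-14 ALLOC][15-15 ALLOC][16-23 FREE]
Op 5: free(c) -> (freed c); heap: [0-3 ALLOC][4-9 ALLOC][10-14 FREE][15-15 ALLOC][16-23 FREE]
free(b): b = 4 -> block [4-9 ALLOC]; mark free, coalesce with adjacent free neighbors -> [0-3 ALLOC][4-14 FREE][15-15 ALLOC][16-23 FREE]

Answer: [0-3 ALLOC][4-14 FREE][15-15 ALLOC][16-23 FREE]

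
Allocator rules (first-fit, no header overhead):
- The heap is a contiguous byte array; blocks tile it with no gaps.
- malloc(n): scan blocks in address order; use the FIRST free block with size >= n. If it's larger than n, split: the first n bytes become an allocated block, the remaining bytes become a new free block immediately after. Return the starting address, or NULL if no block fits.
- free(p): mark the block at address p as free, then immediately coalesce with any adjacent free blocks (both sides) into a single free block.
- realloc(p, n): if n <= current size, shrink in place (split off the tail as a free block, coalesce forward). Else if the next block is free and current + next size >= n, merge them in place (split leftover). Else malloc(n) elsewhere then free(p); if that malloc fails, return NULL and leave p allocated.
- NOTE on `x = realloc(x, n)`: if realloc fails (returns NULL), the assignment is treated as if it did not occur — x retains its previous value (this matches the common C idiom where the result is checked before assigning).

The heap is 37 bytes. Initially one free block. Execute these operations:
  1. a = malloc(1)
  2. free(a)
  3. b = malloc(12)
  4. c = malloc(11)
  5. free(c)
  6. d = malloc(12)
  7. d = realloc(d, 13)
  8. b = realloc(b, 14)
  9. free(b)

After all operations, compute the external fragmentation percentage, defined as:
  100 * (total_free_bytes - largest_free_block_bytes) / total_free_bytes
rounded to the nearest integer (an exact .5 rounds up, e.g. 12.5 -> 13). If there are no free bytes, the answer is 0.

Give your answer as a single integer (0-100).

Answer: 50

Derivation:
Op 1: a = malloc(1) -> a = 0; heap: [0-0 ALLOC][1-36 FREE]
Op 2: free(a) -> (freed a); heap: [0-36 FREE]
Op 3: b = malloc(12) -> b = 0; heap: [0-11 ALLOC][12-36 FREE]
Op 4: c = malloc(11) -> c = 12; heap: [0-11 ALLOC][12-22 ALLOC][23-36 FREE]
Op 5: free(c) -> (freed c); heap: [0-11 ALLOC][12-36 FREE]
Op 6: d = malloc(12) -> d = 12; heap: [0-11 ALLOC][12-23 ALLOC][24-36 FREE]
Op 7: d = realloc(d, 13) -> d = 12; heap: [0-11 ALLOC][12-24 ALLOC][25-36 FREE]
Op 8: b = realloc(b, 14) -> NULL (b unchanged); heap: [0-11 ALLOC][12-24 ALLOC][25-36 FREE]
Op 9: free(b) -> (freed b); heap: [0-11 FREE][12-24 ALLOC][25-36 FREE]
Free blocks: [12 12] total_free=24 largest=12 -> 100*(24-12)/24 = 1200/24 = 50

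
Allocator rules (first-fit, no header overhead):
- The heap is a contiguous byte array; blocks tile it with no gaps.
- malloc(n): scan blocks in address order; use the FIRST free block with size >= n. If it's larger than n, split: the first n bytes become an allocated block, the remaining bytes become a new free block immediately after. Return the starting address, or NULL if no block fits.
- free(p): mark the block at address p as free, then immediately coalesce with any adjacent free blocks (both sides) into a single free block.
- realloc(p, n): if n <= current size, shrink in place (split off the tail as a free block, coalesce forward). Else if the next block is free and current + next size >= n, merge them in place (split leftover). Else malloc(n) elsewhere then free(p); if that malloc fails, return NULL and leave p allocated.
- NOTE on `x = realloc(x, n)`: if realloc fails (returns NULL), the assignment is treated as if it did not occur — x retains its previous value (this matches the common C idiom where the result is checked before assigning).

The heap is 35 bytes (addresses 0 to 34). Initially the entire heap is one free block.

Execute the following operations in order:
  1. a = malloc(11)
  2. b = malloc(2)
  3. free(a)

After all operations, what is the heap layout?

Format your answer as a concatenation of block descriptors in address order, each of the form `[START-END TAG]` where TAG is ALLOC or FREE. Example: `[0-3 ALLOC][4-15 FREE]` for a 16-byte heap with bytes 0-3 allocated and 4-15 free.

Op 1: a = malloc(11) -> a = 0; heap: [0-10 ALLOC][11-34 FREE]
Op 2: b = malloc(2) -> b = 11; heap: [0-10 ALLOC][11-12 ALLOC][13-34 FREE]
Op 3: free(a) -> (freed a); heap: [0-10 FREE][11-12 ALLOC][13-34 FREE]

Answer: [0-10 FREE][11-12 ALLOC][13-34 FREE]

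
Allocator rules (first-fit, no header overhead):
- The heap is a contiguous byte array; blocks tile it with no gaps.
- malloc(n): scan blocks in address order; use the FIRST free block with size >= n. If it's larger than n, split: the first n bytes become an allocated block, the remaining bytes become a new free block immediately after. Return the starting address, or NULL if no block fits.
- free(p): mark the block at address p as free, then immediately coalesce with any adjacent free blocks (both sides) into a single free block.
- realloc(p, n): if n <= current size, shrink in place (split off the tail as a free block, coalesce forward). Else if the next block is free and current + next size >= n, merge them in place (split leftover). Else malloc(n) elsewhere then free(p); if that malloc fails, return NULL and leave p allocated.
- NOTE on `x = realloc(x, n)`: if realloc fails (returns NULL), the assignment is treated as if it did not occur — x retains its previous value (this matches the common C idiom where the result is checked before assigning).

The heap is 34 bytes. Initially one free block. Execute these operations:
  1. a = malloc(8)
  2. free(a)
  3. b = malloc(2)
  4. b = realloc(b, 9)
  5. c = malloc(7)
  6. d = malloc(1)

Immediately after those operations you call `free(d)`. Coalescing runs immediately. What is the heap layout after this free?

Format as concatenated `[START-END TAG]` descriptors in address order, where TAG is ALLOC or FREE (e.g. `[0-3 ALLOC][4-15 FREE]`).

Op 1: a = malloc(8) -> a = 0; heap: [0-7 ALLOC][8-33 FREE]
Op 2: free(a) -> (freed a); heap: [0-33 FREE]
Op 3: b = malloc(2) -> b = 0; heap: [0-1 ALLOC][2-33 FREE]
Op 4: b = realloc(b, 9) -> b = 0; heap: [0-8 ALLOC][9-33 FREE]
Op 5: c = malloc(7) -> c = 9; heap: [0-8 ALLOC][9-15 ALLOC][16-33 FREE]
Op 6: d = malloc(1) -> d = 16; heap: [0-8 ALLOC][9-15 ALLOC][16-16 ALLOC][17-33 FREE]
free(d): d = 16 -> block [16-16 ALLOC]; mark free, coalesce with adjacent free neighbors -> [0-8 ALLOC][9-15 ALLOC][16-33 FREE]

Answer: [0-8 ALLOC][9-15 ALLOC][16-33 FREE]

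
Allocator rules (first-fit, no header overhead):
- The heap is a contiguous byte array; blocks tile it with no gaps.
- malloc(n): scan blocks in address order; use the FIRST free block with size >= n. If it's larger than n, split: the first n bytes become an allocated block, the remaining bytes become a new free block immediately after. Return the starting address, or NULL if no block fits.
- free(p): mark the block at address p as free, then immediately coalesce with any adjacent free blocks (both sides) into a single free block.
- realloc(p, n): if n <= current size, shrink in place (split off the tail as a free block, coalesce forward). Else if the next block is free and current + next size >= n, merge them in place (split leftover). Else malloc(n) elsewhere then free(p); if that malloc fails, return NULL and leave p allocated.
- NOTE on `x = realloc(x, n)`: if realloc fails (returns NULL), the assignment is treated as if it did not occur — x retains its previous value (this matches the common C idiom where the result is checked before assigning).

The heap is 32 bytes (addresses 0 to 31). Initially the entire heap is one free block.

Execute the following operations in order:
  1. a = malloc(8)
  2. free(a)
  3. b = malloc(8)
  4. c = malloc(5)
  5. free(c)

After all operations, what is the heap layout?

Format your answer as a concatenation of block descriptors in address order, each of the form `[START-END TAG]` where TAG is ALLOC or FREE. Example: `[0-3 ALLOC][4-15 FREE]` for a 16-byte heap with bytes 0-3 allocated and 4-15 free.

Op 1: a = malloc(8) -> a = 0; heap: [0-7 ALLOC][8-31 FREE]
Op 2: free(a) -> (freed a); heap: [0-31 FREE]
Op 3: b = malloc(8) -> b = 0; heap: [0-7 ALLOC][8-31 FREE]
Op 4: c = malloc(5) -> c = 8; heap: [0-7 ALLOC][8-12 ALLOC][13-31 FREE]
Op 5: free(c) -> (freed c); heap: [0-7 ALLOC][8-31 FREE]

Answer: [0-7 ALLOC][8-31 FREE]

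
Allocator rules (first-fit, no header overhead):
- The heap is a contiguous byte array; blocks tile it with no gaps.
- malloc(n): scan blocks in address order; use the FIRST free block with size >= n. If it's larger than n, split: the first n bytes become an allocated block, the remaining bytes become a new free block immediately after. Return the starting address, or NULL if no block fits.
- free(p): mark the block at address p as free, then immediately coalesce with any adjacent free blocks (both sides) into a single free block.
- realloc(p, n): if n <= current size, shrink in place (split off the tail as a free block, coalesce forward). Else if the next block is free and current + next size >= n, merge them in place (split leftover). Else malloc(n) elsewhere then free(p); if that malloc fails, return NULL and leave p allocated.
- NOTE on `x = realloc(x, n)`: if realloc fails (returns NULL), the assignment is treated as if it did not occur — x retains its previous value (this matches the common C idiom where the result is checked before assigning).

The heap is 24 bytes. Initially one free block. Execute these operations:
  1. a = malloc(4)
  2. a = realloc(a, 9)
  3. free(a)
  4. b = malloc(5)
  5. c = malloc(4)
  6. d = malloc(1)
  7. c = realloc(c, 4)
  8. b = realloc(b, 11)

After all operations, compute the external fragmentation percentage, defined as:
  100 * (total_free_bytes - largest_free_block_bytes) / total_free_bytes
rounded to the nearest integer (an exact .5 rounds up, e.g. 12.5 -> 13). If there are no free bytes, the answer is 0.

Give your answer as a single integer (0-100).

Op 1: a = malloc(4) -> a = 0; heap: [0-3 ALLOC][4-23 FREE]
Op 2: a = realloc(a, 9) -> a = 0; heap: [0-8 ALLOC][9-23 FREE]
Op 3: free(a) -> (freed a); heap: [0-23 FREE]
Op 4: b = malloc(5) -> b = 0; heap: [0-4 ALLOC][5-23 FREE]
Op 5: c = malloc(4) -> c = 5; heap: [0-4 ALLOC][5-8 ALLOC][9-23 FREE]
Op 6: d = malloc(1) -> d = 9; heap: [0-4 ALLOC][5-8 ALLOC][9-9 ALLOC][10-23 FREE]
Op 7: c = realloc(c, 4) -> c = 5; heap: [0-4 ALLOC][5-8 ALLOC][9-9 ALLOC][10-23 FREE]
Op 8: b = realloc(b, 11) -> b = 10; heap: [0-4 FREE][5-8 ALLOC][9-9 ALLOC][10-20 ALLOC][21-23 FREE]
Free blocks: [5 3] total_free=8 largest=5 -> 100*(8-5)/8 = 300/8 = 37.5 -> rounds to 38

Answer: 38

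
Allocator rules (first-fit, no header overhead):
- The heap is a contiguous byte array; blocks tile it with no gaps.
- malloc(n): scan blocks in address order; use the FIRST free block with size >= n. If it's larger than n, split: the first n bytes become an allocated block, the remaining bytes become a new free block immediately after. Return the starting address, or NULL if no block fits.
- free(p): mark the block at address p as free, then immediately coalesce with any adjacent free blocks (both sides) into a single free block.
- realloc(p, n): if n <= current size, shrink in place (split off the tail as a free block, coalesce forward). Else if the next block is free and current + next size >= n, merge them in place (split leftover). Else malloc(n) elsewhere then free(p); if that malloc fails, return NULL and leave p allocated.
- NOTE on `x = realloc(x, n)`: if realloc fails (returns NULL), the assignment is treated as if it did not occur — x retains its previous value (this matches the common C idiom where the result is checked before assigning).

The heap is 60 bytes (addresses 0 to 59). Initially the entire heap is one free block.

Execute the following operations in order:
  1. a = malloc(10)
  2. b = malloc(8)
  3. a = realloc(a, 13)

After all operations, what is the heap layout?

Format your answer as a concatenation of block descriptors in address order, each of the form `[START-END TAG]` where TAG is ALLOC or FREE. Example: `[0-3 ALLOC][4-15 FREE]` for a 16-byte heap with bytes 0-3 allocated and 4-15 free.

Op 1: a = malloc(10) -> a = 0; heap: [0-9 ALLOC][10-59 FREE]
Op 2: b = malloc(8) -> b = 10; heap: [0-9 ALLOC][10-17 ALLOC][18-59 FREE]
Op 3: a = realloc(a, 13) -> a = 18; heap: [0-9 FREE][10-17 ALLOC][18-30 ALLOC][31-59 FREE]

Answer: [0-9 FREE][10-17 ALLOC][18-30 ALLOC][31-59 FREE]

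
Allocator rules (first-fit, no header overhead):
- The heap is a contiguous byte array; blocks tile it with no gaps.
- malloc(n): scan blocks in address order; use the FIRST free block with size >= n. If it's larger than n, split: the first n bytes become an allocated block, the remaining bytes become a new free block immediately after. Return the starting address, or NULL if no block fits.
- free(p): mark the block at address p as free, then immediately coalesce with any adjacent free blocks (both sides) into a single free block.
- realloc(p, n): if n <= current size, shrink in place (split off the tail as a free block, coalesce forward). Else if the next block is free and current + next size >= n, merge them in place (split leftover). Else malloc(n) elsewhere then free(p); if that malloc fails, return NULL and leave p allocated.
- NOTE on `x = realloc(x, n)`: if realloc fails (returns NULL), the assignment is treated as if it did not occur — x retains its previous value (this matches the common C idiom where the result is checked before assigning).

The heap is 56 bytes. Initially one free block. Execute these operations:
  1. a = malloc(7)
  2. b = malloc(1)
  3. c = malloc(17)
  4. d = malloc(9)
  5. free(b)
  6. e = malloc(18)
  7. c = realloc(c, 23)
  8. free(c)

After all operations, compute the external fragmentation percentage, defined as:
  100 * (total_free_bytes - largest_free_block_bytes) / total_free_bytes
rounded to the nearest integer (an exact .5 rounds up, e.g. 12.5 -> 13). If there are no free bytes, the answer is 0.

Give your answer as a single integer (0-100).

Answer: 18

Derivation:
Op 1: a = malloc(7) -> a = 0; heap: [0-6 ALLOC][7-55 FREE]
Op 2: b = malloc(1) -> b = 7; heap: [0-6 ALLOC][7-7 ALLOC][8-55 FREE]
Op 3: c = malloc(17) -> c = 8; heap: [0-6 ALLOC][7-7 ALLOC][8-24 ALLOC][25-55 FREE]
Op 4: d = malloc(9) -> d = 25; heap: [0-6 ALLOC][7-7 ALLOC][8-24 ALLOC][25-33 ALLOC][34-55 FREE]
Op 5: free(b) -> (freed b); heap: [0-6 ALLOC][7-7 FREE][8-24 ALLOC][25-33 ALLOC][34-55 FREE]
Op 6: e = malloc(18) -> e = 34; heap: [0-6 ALLOC][7-7 FREE][8-24 ALLOC][25-33 ALLOC][34-51 ALLOC][52-55 FREE]
Op 7: c = realloc(c, 23) -> NULL (c unchanged); heap: [0-6 ALLOC][7-7 FREE][8-24 ALLOC][25-33 ALLOC][34-51 ALLOC][52-55 FREE]
Op 8: free(c) -> (freed c); heap: [0-6 ALLOC][7-24 FREE][25-33 ALLOC][34-51 ALLOC][52-55 FREE]
Free blocks: [18 4] total_free=22 largest=18 -> 100*(22-18)/22 = 400/22 ≈ 18.182 -> rounds to 18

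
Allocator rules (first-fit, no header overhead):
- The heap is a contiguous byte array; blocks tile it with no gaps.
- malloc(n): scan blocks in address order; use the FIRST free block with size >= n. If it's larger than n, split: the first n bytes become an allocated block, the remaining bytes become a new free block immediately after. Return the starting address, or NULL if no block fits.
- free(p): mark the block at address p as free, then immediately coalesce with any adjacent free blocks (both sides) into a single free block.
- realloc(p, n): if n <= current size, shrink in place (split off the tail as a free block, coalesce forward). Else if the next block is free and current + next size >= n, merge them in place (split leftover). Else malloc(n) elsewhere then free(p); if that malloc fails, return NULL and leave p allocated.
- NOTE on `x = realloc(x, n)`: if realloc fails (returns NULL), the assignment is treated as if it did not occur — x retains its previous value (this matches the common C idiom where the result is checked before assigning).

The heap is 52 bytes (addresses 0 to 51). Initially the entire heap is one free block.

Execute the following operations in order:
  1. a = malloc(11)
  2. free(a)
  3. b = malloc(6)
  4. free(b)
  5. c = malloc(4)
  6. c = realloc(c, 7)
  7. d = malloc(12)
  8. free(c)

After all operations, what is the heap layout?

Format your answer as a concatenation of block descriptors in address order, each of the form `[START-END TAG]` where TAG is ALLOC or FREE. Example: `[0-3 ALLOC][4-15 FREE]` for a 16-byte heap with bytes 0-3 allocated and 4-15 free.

Op 1: a = malloc(11) -> a = 0; heap: [0-10 ALLOC][11-51 FREE]
Op 2: free(a) -> (freed a); heap: [0-51 FREE]
Op 3: b = malloc(6) -> b = 0; heap: [0-5 ALLOC][6-51 FREE]
Op 4: free(b) -> (freed b); heap: [0-51 FREE]
Op 5: c = malloc(4) -> c = 0; heap: [0-3 ALLOC][4-51 FREE]
Op 6: c = realloc(c, 7) -> c = 0; heap: [0-6 ALLOC][7-51 FREE]
Op 7: d = malloc(12) -> d = 7; heap: [0-6 ALLOC][7-18 ALLOC][19-51 FREE]
Op 8: free(c) -> (freed c); heap: [0-6 FREE][7-18 ALLOC][19-51 FREE]

Answer: [0-6 FREE][7-18 ALLOC][19-51 FREE]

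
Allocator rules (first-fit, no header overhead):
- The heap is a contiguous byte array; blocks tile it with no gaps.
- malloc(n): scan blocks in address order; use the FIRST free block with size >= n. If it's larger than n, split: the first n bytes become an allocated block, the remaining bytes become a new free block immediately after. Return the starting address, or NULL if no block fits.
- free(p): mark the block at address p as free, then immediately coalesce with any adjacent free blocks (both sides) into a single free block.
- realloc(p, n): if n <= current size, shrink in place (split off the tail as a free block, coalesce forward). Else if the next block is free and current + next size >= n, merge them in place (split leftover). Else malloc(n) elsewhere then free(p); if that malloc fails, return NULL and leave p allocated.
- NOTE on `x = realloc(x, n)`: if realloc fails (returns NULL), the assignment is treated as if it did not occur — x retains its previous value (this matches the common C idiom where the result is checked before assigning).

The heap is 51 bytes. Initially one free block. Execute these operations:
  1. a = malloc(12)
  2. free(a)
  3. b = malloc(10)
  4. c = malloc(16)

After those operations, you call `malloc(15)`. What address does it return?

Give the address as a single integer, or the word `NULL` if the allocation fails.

Op 1: a = malloc(12) -> a = 0; heap: [0-11 ALLOC][12-50 FREE]
Op 2: free(a) -> (freed a); heap: [0-50 FREE]
Op 3: b = malloc(10) -> b = 0; heap: [0-9 ALLOC][10-50 FREE]
Op 4: c = malloc(16) -> c = 10; heap: [0-9 ALLOC][10-25 ALLOC][26-50 FREE]
malloc(15): first-fit scan over [0-9 ALLOC][10-25 ALLOC][26-50 FREE] -> 26

Answer: 26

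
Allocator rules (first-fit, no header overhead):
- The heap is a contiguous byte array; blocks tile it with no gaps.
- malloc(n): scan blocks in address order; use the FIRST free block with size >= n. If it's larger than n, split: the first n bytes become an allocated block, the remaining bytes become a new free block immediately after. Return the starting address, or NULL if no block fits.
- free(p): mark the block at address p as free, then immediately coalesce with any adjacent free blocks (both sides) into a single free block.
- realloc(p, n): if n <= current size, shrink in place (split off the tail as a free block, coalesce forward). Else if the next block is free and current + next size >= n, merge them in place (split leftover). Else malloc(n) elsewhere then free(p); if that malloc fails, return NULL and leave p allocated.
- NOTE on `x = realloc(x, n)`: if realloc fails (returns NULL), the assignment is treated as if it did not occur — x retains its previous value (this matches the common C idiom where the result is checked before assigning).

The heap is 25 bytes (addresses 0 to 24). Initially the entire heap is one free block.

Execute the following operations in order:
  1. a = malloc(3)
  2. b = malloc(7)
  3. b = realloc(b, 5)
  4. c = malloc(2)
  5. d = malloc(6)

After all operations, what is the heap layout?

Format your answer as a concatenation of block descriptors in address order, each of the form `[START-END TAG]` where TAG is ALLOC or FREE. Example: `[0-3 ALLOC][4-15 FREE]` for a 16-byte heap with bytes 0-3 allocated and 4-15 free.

Answer: [0-2 ALLOC][3-7 ALLOC][8-9 ALLOC][10-15 ALLOC][16-24 FREE]

Derivation:
Op 1: a = malloc(3) -> a = 0; heap: [0-2 ALLOC][3-24 FREE]
Op 2: b = malloc(7) -> b = 3; heap: [0-2 ALLOC][3-9 ALLOC][10-24 FREE]
Op 3: b = realloc(b, 5) -> b = 3; heap: [0-2 ALLOC][3-7 ALLOC][8-24 FREE]
Op 4: c = malloc(2) -> c = 8; heap: [0-2 ALLOC][3-7 ALLOC][8-9 ALLOC][10-24 FREE]
Op 5: d = malloc(6) -> d = 10; heap: [0-2 ALLOC][3-7 ALLOC][8-9 ALLOC][10-15 ALLOC][16-24 FREE]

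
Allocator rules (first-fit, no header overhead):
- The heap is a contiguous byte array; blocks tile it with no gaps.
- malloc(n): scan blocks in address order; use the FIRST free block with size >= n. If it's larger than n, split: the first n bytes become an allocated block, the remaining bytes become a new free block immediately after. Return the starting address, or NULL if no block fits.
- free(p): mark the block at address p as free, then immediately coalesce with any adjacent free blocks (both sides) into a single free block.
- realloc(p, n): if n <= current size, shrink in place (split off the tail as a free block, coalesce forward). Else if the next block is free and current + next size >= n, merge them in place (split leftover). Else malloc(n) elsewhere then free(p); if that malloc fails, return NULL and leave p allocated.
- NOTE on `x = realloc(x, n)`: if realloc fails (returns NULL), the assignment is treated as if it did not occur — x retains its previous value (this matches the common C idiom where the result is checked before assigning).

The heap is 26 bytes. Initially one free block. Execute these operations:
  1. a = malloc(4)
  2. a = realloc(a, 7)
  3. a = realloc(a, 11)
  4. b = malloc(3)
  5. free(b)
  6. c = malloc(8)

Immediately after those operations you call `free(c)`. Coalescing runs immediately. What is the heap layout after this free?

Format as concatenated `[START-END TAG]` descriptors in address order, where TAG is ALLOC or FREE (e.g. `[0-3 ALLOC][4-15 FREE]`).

Answer: [0-10 ALLOC][11-25 FREE]

Derivation:
Op 1: a = malloc(4) -> a = 0; heap: [0-3 ALLOC][4-25 FREE]
Op 2: a = realloc(a, 7) -> a = 0; heap: [0-6 ALLOC][7-25 FREE]
Op 3: a = realloc(a, 11) -> a = 0; heap: [0-10 ALLOC][11-25 FREE]
Op 4: b = malloc(3) -> b = 11; heap: [0-10 ALLOC][11-13 ALLOC][14-25 FREE]
Op 5: free(b) -> (freed b); heap: [0-10 ALLOC][11-25 FREE]
Op 6: c = malloc(8) -> c = 11; heap: [0-10 ALLOC][11-18 ALLOC][19-25 FREE]
free(c): c = 11 -> block [11-18 ALLOC]; mark free, coalesce with adjacent free neighbors -> [0-10 ALLOC][11-25 FREE]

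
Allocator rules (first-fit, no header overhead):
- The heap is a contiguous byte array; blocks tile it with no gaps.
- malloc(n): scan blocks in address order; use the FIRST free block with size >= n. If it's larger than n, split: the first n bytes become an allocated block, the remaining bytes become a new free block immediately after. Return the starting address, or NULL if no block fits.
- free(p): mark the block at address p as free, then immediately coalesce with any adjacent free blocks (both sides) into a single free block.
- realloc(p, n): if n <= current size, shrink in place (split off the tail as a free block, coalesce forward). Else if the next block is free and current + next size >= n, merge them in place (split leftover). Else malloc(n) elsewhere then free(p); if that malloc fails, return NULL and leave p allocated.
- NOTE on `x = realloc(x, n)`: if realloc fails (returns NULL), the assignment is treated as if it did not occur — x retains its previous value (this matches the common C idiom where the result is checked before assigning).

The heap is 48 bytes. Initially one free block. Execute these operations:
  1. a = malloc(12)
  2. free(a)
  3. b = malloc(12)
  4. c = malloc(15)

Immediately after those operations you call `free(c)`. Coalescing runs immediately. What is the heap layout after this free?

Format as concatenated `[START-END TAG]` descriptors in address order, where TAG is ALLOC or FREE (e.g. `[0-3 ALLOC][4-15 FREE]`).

Op 1: a = malloc(12) -> a = 0; heap: [0-11 ALLOC][12-47 FREE]
Op 2: free(a) -> (freed a); heap: [0-47 FREE]
Op 3: b = malloc(12) -> b = 0; heap: [0-11 ALLOC][12-47 FREE]
Op 4: c = malloc(15) -> c = 12; heap: [0-11 ALLOC][12-26 ALLOC][27-47 FREE]
free(c): c = 12 -> block [12-26 ALLOC]; mark free, coalesce with adjacent free neighbors -> [0-11 ALLOC][12-47 FREE]

Answer: [0-11 ALLOC][12-47 FREE]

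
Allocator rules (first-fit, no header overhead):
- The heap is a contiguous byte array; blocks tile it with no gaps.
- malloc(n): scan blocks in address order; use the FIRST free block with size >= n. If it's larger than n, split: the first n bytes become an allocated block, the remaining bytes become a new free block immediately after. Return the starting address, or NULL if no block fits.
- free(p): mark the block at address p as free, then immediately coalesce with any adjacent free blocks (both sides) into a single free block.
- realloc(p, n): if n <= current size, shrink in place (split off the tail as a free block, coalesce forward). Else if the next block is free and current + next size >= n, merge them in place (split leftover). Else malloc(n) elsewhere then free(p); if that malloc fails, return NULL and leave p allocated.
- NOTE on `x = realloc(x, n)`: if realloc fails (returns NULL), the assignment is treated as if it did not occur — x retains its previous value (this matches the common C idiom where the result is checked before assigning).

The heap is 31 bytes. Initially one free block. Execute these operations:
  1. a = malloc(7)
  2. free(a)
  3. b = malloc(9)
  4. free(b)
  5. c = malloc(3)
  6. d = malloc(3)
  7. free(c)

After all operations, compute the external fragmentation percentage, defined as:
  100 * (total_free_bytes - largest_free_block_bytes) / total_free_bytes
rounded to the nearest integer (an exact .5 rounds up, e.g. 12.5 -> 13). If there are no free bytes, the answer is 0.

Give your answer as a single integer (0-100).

Answer: 11

Derivation:
Op 1: a = malloc(7) -> a = 0; heap: [0-6 ALLOC][7-30 FREE]
Op 2: free(a) -> (freed a); heap: [0-30 FREE]
Op 3: b = malloc(9) -> b = 0; heap: [0-8 ALLOC][9-30 FREE]
Op 4: free(b) -> (freed b); heap: [0-30 FREE]
Op 5: c = malloc(3) -> c = 0; heap: [0-2 ALLOC][3-30 FREE]
Op 6: d = malloc(3) -> d = 3; heap: [0-2 ALLOC][3-5 ALLOC][6-30 FREE]
Op 7: free(c) -> (freed c); heap: [0-2 FREE][3-5 ALLOC][6-30 FREE]
Free blocks: [3 25] total_free=28 largest=25 -> 100*(28-25)/28 = 300/28 ≈ 10.714 -> rounds to 11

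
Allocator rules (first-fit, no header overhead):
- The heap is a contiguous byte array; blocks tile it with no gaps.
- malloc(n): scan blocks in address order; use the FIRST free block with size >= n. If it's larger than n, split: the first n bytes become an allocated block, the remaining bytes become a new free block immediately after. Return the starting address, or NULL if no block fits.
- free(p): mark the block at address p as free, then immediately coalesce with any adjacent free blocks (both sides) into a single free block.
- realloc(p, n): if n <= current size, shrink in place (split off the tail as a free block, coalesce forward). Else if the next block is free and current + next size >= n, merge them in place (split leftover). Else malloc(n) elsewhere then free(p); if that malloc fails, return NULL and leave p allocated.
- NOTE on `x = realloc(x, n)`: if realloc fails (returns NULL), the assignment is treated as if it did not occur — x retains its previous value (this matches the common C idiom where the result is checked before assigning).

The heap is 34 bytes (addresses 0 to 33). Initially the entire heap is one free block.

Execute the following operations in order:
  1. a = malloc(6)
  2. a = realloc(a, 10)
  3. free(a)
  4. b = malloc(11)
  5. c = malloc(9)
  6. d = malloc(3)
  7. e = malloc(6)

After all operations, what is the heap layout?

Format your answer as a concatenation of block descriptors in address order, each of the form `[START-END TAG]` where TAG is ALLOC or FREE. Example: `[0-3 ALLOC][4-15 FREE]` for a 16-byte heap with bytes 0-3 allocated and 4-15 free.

Answer: [0-10 ALLOC][11-19 ALLOC][20-22 ALLOC][23-28 ALLOC][29-33 FREE]

Derivation:
Op 1: a = malloc(6) -> a = 0; heap: [0-5 ALLOC][6-33 FREE]
Op 2: a = realloc(a, 10) -> a = 0; heap: [0-9 ALLOC][10-33 FREE]
Op 3: free(a) -> (freed a); heap: [0-33 FREE]
Op 4: b = malloc(11) -> b = 0; heap: [0-10 ALLOC][11-33 FREE]
Op 5: c = malloc(9) -> c = 11; heap: [0-10 ALLOC][11-19 ALLOC][20-33 FREE]
Op 6: d = malloc(3) -> d = 20; heap: [0-10 ALLOC][11-19 ALLOC][20-22 ALLOC][23-33 FREE]
Op 7: e = malloc(6) -> e = 23; heap: [0-10 ALLOC][11-19 ALLOC][20-22 ALLOC][23-28 ALLOC][29-33 FREE]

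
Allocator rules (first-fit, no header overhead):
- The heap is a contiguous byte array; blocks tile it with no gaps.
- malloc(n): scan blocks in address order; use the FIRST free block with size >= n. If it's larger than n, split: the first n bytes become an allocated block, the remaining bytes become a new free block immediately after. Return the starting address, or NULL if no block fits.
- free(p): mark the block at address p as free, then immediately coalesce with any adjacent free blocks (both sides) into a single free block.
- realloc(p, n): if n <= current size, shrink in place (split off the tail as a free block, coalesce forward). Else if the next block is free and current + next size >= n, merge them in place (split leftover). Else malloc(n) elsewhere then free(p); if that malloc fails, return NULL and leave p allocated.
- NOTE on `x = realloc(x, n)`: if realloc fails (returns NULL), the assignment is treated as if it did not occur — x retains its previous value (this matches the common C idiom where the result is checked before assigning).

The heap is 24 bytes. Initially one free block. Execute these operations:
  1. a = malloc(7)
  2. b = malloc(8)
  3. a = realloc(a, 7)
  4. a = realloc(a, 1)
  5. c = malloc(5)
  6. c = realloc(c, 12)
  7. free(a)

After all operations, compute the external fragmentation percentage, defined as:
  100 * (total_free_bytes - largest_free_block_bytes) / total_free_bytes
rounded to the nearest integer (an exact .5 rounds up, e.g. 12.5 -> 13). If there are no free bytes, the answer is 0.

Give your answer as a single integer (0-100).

Op 1: a = malloc(7) -> a = 0; heap: [0-6 ALLOC][7-23 FREE]
Op 2: b = malloc(8) -> b = 7; heap: [0-6 ALLOC][7-14 ALLOC][15-23 FREE]
Op 3: a = realloc(a, 7) -> a = 0; heap: [0-6 ALLOC][7-14 ALLOC][15-23 FREE]
Op 4: a = realloc(a, 1) -> a = 0; heap: [0-0 ALLOC][1-6 FREE][7-14 ALLOC][15-23 FREE]
Op 5: c = malloc(5) -> c = 1; heap: [0-0 ALLOC][1-5 ALLOC][6-6 FREE][7-14 ALLOC][15-23 FREE]
Op 6: c = realloc(c, 12) -> NULL (c unchanged); heap: [0-0 ALLOC][1-5 ALLOC][6-6 FREE][7-14 ALLOC][15-23 FREE]
Op 7: free(a) -> (freed a); heap: [0-0 FREE][1-5 ALLOC][6-6 FREE][7-14 ALLOC][15-23 FREE]
Free blocks: [1 1 9] total_free=11 largest=9 -> 100*(11-9)/11 = 200/11 ≈ 18.182 -> rounds to 18

Answer: 18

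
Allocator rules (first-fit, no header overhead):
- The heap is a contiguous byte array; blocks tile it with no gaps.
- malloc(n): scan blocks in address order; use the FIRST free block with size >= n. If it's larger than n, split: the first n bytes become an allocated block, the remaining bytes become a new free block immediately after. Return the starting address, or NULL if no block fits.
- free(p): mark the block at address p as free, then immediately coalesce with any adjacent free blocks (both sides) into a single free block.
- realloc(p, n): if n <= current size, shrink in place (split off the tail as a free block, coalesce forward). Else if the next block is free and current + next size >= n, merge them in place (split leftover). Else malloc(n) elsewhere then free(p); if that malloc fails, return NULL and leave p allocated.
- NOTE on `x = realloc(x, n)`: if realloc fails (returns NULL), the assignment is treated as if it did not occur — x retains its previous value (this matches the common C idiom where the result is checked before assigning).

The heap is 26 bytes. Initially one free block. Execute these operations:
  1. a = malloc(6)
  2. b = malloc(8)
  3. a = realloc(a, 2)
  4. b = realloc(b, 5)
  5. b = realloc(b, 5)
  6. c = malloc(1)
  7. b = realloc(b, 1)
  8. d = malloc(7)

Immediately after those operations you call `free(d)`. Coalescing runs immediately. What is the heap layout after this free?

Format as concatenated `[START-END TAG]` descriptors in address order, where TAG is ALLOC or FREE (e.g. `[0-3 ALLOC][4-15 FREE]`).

Answer: [0-1 ALLOC][2-2 ALLOC][3-5 FREE][6-6 ALLOC][7-25 FREE]

Derivation:
Op 1: a = malloc(6) -> a = 0; heap: [0-5 ALLOC][6-25 FREE]
Op 2: b = malloc(8) -> b = 6; heap: [0-5 ALLOC][6-13 ALLOC][14-25 FREE]
Op 3: a = realloc(a, 2) -> a = 0; heap: [0-1 ALLOC][2-5 FREE][6-13 ALLOC][14-25 FREE]
Op 4: b = realloc(b, 5) -> b = 6; heap: [0-1 ALLOC][2-5 FREE][6-10 ALLOC][11-25 FREE]
Op 5: b = realloc(b, 5) -> b = 6; heap: [0-1 ALLOC][2-5 FREE][6-10 ALLOC][11-25 FREE]
Op 6: c = malloc(1) -> c = 2; heap: [0-1 ALLOC][2-2 ALLOC][3-5 FREE][6-10 ALLOC][11-25 FREE]
Op 7: b = realloc(b, 1) -> b = 6; heap: [0-1 ALLOC][2-2 ALLOC][3-5 FREE][6-6 ALLOC][7-25 FREE]
Op 8: d = malloc(7) -> d = 7; heap: [0-1 ALLOC][2-2 ALLOC][3-5 FREE][6-6 ALLOC][7-13 ALLOC][14-25 FREE]
free(d): d = 7 -> block [7-13 ALLOC]; mark free, coalesce with adjacent free neighbors -> [0-1 ALLOC][2-2 ALLOC][3-5 FREE][6-6 ALLOC][7-25 FREE]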